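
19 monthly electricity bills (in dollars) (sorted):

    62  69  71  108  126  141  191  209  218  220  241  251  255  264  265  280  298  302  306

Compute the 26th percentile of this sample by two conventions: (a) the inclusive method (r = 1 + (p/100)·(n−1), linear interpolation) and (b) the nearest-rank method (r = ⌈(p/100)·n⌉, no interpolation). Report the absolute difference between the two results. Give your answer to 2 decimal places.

10.20

n = 19.
(a) r = 5.68; between ranks 5 (126) and 6 (141): 136.2.
(b) the nearest-rank method: rank 5 → 126.
|136.2 − 126| = 10.2.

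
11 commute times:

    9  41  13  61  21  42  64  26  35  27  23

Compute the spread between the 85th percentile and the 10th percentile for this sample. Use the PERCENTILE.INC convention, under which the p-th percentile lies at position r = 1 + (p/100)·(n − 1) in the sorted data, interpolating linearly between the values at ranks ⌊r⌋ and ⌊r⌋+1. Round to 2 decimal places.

38.50

Sorted: 9, 13, 21, 23, 26, 27, 35, 41, 42, 61, 64.
n = 11.
P10: r = 2 (integer) → 13.
P85: r = 9.5; ranks 9–10 are 42, 61; interpolating gives 51.5.
Difference: 51.5 − 13 = 38.5.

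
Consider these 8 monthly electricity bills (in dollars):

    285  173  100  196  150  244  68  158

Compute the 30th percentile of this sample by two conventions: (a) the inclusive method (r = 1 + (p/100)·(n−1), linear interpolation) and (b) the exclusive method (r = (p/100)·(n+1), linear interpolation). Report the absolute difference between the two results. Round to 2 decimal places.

Sorted: 68, 100, 150, 158, 173, 196, 244, 285.
n = 8.
(a) r = 3.1; between ranks 3 (150) and 4 (158): 150.8.
(b) r = 2.7; between ranks 2 (100) and 3 (150): 135.
|150.8 − 135| = 15.8.

15.80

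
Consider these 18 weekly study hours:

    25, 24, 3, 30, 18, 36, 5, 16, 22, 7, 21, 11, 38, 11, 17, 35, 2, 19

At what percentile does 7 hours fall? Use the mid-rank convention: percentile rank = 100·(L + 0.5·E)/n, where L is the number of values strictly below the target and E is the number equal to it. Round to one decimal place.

19.4

Sorted: 2, 3, 5, 7, 11, 11, 16, 17, 18, 19, 21, 22, 24, 25, 30, 35, 36, 38.
Count below 7: L = 3; count equal: E = 1; n = 18.
Percentile rank = 100·(3 + 0.5·1)/18 = 100·3.5/18 = 19.44.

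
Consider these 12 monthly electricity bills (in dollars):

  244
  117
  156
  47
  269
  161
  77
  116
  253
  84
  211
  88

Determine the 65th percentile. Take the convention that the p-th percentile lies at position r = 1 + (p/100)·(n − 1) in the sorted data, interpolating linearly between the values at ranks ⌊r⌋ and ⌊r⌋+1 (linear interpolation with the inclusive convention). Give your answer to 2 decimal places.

168.50

Sorted: 47, 77, 84, 88, 116, 117, 156, 161, 211, 244, 253, 269.
n = 12.
r = 1 + (65/100)·(12 − 1) = 1 + 7.15 = 8.15.
Rank 8 is 161 and rank 9 is 211.
Interpolate: 161 + 0.15·(211 − 161) = 161 + 0.15·50 = 168.5.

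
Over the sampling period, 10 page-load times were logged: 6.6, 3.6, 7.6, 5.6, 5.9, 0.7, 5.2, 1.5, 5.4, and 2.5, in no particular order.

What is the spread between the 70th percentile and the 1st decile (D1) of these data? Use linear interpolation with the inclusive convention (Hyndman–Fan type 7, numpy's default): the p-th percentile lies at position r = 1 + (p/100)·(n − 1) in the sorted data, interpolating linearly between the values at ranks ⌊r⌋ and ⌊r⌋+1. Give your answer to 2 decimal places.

4.27

Sorted: 0.7, 1.5, 2.5, 3.6, 5.2, 5.4, 5.6, 5.9, 6.6, 7.6.
n = 10.
P10: r = 1.9; ranks 1–2 are 0.7, 1.5; interpolating gives 1.42.
P70: r = 7.3; ranks 7–8 are 5.6, 5.9; interpolating gives 5.69.
Difference: 5.69 − 1.42 = 4.27.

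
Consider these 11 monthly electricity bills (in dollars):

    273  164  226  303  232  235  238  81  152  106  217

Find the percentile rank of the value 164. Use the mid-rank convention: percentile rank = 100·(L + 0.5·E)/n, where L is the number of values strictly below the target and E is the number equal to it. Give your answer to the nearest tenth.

Sorted: 81, 106, 152, 164, 217, 226, 232, 235, 238, 273, 303.
Count below 164: L = 3; count equal: E = 1; n = 11.
Percentile rank = 100·(3 + 0.5·1)/11 = 100·3.5/11 = 31.82.

31.8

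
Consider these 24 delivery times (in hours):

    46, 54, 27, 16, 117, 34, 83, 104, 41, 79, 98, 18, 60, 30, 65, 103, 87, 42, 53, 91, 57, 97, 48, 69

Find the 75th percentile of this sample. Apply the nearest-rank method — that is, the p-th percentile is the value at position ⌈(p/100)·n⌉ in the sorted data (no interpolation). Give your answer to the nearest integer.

87

Sorted: 16, 18, 27, 30, 34, 41, 42, 46, 48, 53, 54, 57, 60, 65, 69, 79, 83, 87, 91, 97, 98, 103, 104, 117.
n = 24.
Position = ⌈75/100 · 24⌉ = ⌈18⌉ = 18.
The value at rank 18 is 87.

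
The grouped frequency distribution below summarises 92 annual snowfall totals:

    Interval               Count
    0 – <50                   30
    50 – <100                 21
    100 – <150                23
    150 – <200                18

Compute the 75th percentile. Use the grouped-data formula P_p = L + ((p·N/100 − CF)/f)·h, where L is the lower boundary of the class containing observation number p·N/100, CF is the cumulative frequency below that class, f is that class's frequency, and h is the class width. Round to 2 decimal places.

139.13

N = 92; target position k = 75/100 · 92 = 69.
Cumulative frequencies: 30, 51, 74, 92.
Observation 69 falls in the class 100 – <150.
L = 100, CF = 51, f = 23, h = 50.
P75 = 100 + ((69 − 51)/23)·50 = 100 + 39.1304 = 139.13.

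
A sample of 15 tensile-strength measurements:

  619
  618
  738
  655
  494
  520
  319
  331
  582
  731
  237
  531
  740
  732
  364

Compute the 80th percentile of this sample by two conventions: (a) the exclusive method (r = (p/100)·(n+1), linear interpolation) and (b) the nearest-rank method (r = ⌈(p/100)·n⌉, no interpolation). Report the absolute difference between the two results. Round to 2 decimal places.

0.80

Sorted: 237, 319, 331, 364, 494, 520, 531, 582, 618, 619, 655, 731, 732, 738, 740.
n = 15.
(a) r = 12.8; between ranks 12 (731) and 13 (732): 731.8.
(b) the nearest-rank method: rank 12 → 731.
|731.8 − 731| = 0.8.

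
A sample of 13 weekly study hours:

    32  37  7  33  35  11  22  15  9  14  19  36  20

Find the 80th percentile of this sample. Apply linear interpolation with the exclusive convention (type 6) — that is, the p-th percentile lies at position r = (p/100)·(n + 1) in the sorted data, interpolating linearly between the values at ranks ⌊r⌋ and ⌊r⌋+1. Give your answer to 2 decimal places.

35.20

Sorted: 7, 9, 11, 14, 15, 19, 20, 22, 32, 33, 35, 36, 37.
n = 13.
r = (80/100)·(13 + 1) = 11.2.
Rank 11 is 35 and rank 12 is 36.
Interpolate: 35 + 0.2·(36 − 35) = 35 + 0.2·1 = 35.2.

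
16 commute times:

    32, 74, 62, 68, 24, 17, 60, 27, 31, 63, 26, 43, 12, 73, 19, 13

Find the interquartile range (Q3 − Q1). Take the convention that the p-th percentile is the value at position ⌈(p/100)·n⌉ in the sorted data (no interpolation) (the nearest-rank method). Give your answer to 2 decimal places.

43.00

Sorted: 12, 13, 17, 19, 24, 26, 27, 31, 32, 43, 60, 62, 63, 68, 73, 74.
n = 16.
P25: rank ⌈25/100·16⌉ = 4 → 19.
P75: rank ⌈75/100·16⌉ = 12 → 62.
Difference: 62 − 19 = 43.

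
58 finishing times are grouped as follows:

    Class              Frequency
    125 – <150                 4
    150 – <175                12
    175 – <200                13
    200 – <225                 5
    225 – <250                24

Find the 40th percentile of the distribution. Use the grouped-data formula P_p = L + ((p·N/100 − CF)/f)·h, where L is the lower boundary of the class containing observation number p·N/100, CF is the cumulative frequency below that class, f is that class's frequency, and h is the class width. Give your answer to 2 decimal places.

188.85

N = 58; target position k = 40/100 · 58 = 23.2.
Cumulative frequencies: 4, 16, 29, 34, 58.
Observation 23.2 falls in the class 175 – <200.
L = 175, CF = 16, f = 13, h = 25.
P40 = 175 + ((23.2 − 16)/13)·25 = 175 + 13.8462 = 188.846.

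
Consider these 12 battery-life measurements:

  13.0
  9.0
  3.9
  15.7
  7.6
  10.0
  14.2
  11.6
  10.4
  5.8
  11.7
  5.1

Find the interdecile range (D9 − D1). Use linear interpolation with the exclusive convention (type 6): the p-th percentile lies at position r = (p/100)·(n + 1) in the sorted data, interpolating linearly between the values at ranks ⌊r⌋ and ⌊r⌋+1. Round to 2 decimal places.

Sorted: 3.9, 5.1, 5.8, 7.6, 9.0, 10.0, 10.4, 11.6, 11.7, 13.0, 14.2, 15.7.
n = 12.
P10: r = 1.3; ranks 1–2 are 3.9, 5.1; interpolating gives 4.26.
P90: r = 11.7; ranks 11–12 are 14.2, 15.7; interpolating gives 15.25.
Difference: 15.25 − 4.26 = 10.99.

10.99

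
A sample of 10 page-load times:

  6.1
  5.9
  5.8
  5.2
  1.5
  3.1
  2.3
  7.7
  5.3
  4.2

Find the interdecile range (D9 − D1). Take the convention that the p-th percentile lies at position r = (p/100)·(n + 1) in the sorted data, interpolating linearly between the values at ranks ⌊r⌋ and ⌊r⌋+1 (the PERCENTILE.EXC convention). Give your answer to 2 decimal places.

5.96

Sorted: 1.5, 2.3, 3.1, 4.2, 5.2, 5.3, 5.8, 5.9, 6.1, 7.7.
n = 10.
P10: r = 1.1; ranks 1–2 are 1.5, 2.3; interpolating gives 1.58.
P90: r = 9.9; ranks 9–10 are 6.1, 7.7; interpolating gives 7.54.
Difference: 7.54 − 1.58 = 5.96.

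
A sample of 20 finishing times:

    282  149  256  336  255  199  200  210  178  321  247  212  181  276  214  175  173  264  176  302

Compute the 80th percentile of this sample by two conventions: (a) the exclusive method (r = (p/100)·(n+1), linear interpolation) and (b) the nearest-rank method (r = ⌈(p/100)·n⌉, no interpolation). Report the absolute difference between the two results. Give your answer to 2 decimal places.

Sorted: 149, 173, 175, 176, 178, 181, 199, 200, 210, 212, 214, 247, 255, 256, 264, 276, 282, 302, 321, 336.
n = 20.
(a) r = 16.8; between ranks 16 (276) and 17 (282): 280.8.
(b) the nearest-rank method: rank 16 → 276.
|280.8 − 276| = 4.8.

4.80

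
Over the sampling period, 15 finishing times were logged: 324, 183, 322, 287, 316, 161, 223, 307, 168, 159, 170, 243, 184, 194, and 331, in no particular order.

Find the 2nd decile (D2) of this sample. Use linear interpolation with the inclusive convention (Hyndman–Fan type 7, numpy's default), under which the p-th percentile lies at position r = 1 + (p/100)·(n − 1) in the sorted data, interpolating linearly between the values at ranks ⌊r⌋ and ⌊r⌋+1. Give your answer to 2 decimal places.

Sorted: 159, 161, 168, 170, 183, 184, 194, 223, 243, 287, 307, 316, 322, 324, 331.
n = 15.
r = 1 + (20/100)·(15 − 1) = 1 + 2.8 = 3.8.
Rank 3 is 168 and rank 4 is 170.
Interpolate: 168 + 0.8·(170 − 168) = 168 + 0.8·2 = 169.6.

169.60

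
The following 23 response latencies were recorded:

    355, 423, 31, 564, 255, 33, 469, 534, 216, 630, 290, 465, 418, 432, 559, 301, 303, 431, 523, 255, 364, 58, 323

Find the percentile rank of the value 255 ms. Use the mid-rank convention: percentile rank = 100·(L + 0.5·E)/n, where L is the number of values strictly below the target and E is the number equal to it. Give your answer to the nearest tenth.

21.7

Sorted: 31, 33, 58, 216, 255, 255, 290, 301, 303, 323, 355, 364, 418, 423, 431, 432, 465, 469, 523, 534, 559, 564, 630.
Count below 255: L = 4; count equal: E = 2; n = 23.
Percentile rank = 100·(4 + 0.5·2)/23 = 100·5/23 = 21.74.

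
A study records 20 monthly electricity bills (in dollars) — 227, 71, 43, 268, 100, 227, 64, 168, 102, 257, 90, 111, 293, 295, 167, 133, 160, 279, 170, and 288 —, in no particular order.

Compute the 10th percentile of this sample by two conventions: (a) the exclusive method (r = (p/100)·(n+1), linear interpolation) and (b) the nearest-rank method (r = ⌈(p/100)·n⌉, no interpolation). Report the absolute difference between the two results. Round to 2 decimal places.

0.70

Sorted: 43, 64, 71, 90, 100, 102, 111, 133, 160, 167, 168, 170, 227, 227, 257, 268, 279, 288, 293, 295.
n = 20.
(a) r = 2.1; between ranks 2 (64) and 3 (71): 64.7.
(b) the nearest-rank method: rank 2 → 64.
|64.7 − 64| = 0.7.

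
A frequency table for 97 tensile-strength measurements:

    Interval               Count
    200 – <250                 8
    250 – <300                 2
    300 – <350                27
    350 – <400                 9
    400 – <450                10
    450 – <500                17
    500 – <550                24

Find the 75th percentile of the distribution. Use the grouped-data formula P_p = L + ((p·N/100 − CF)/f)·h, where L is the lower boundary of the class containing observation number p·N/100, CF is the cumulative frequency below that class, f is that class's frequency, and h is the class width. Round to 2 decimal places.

N = 97; target position k = 75/100 · 97 = 72.75.
Cumulative frequencies: 8, 10, 37, 46, 56, 73, 97.
Observation 72.75 falls in the class 450 – <500.
L = 450, CF = 56, f = 17, h = 50.
P75 = 450 + ((72.75 − 56)/17)·50 = 450 + 49.2647 = 499.265.

499.26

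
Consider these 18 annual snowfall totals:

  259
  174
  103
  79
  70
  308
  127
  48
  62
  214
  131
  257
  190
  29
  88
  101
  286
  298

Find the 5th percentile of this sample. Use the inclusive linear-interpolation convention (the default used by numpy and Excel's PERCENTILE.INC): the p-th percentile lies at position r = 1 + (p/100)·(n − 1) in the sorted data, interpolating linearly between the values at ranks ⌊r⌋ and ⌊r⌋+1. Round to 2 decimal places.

Sorted: 29, 48, 62, 70, 79, 88, 101, 103, 127, 131, 174, 190, 214, 257, 259, 286, 298, 308.
n = 18.
r = 1 + (5/100)·(18 − 1) = 1 + 0.85 = 1.85.
Rank 1 is 29 and rank 2 is 48.
Interpolate: 29 + 0.85·(48 − 29) = 29 + 0.85·19 = 45.15.

45.15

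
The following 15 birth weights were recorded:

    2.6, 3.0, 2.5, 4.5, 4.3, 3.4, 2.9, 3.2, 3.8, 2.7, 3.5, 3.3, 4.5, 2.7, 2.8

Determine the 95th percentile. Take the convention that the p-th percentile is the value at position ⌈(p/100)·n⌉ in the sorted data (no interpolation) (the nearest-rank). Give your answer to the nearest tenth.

Sorted: 2.5, 2.6, 2.7, 2.7, 2.8, 2.9, 3.0, 3.2, 3.3, 3.4, 3.5, 3.8, 4.3, 4.5, 4.5.
n = 15.
Position = ⌈95/100 · 15⌉ = ⌈14.25⌉ = 15.
The value at rank 15 is 4.5.

4.5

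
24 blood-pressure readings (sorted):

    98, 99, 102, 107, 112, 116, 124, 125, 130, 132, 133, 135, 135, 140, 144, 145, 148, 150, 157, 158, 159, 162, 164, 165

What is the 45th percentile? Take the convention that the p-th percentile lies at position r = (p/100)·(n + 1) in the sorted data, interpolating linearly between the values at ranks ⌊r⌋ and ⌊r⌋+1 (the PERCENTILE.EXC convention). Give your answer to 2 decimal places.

133.50

n = 24.
r = (45/100)·(24 + 1) = 11.25.
Rank 11 is 133 and rank 12 is 135.
Interpolate: 133 + 0.25·(135 − 133) = 133 + 0.25·2 = 133.5.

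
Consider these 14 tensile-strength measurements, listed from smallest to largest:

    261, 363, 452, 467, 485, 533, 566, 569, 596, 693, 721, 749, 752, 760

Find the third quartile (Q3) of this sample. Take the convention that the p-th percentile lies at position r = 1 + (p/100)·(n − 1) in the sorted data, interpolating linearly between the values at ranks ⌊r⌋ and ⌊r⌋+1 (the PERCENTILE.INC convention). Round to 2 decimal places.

714.00

n = 14.
r = 1 + (75/100)·(14 − 1) = 1 + 9.75 = 10.75.
Rank 10 is 693 and rank 11 is 721.
Interpolate: 693 + 0.75·(721 − 693) = 693 + 0.75·28 = 714.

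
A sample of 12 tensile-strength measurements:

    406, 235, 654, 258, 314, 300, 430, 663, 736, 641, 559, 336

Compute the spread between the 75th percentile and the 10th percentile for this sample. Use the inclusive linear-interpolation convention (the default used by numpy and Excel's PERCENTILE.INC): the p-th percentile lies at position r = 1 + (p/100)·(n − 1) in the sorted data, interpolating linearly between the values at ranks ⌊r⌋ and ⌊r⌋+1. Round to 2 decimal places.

382.05

Sorted: 235, 258, 300, 314, 336, 406, 430, 559, 641, 654, 663, 736.
n = 12.
P10: r = 2.1; ranks 2–3 are 258, 300; interpolating gives 262.2.
P75: r = 9.25; ranks 9–10 are 641, 654; interpolating gives 644.25.
Difference: 644.25 − 262.2 = 382.05.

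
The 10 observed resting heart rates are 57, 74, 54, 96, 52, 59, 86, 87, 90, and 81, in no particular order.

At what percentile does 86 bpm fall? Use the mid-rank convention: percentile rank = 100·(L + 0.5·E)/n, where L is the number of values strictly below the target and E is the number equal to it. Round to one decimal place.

Sorted: 52, 54, 57, 59, 74, 81, 86, 87, 90, 96.
Count below 86: L = 6; count equal: E = 1; n = 10.
Percentile rank = 100·(6 + 0.5·1)/10 = 100·6.5/10 = 65.

65.0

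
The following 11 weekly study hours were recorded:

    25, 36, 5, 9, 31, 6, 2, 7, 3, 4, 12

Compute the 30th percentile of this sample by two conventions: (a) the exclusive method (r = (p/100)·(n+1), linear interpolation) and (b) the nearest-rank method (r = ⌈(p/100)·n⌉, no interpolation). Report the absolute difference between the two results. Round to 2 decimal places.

Sorted: 2, 3, 4, 5, 6, 7, 9, 12, 25, 31, 36.
n = 11.
(a) r = 3.6; between ranks 3 (4) and 4 (5): 4.6.
(b) the nearest-rank method: rank 4 → 5.
|4.6 − 5| = 0.4.

0.40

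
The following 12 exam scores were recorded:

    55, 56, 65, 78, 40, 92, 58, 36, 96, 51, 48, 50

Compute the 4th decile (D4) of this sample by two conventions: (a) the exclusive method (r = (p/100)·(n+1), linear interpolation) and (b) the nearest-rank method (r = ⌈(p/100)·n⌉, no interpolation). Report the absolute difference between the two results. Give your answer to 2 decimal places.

Sorted: 36, 40, 48, 50, 51, 55, 56, 58, 65, 78, 92, 96.
n = 12.
(a) r = 5.2; between ranks 5 (51) and 6 (55): 51.8.
(b) the nearest-rank method: rank 5 → 51.
|51.8 − 51| = 0.8.

0.80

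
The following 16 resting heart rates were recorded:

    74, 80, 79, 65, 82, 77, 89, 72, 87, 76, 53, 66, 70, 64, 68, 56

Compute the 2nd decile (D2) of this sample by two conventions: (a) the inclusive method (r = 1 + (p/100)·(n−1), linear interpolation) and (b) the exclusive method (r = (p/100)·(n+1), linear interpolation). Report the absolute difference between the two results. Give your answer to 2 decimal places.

0.60

Sorted: 53, 56, 64, 65, 66, 68, 70, 72, 74, 76, 77, 79, 80, 82, 87, 89.
n = 16.
(a) r = 4 → value at rank 4 = 65.
(b) r = 3.4; between ranks 3 (64) and 4 (65): 64.4.
|65 − 64.4| = 0.6.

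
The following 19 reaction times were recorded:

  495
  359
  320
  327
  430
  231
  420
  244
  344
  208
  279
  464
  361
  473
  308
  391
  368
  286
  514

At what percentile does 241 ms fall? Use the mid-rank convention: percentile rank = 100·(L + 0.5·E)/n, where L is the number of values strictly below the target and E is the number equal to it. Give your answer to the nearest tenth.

Sorted: 208, 231, 244, 279, 286, 308, 320, 327, 344, 359, 361, 368, 391, 420, 430, 464, 473, 495, 514.
Count below 241: L = 2; count equal: E = 0; n = 19.
Percentile rank = 100·(2 + 0.5·0)/19 = 100·2/19 = 10.53.

10.5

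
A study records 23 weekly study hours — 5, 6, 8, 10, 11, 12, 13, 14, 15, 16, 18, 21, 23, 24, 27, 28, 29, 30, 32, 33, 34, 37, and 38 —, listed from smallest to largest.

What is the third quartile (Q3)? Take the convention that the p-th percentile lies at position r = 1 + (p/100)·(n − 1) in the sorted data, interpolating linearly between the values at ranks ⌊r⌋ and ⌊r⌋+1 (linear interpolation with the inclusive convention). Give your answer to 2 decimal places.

29.50

n = 23.
r = 1 + (75/100)·(23 − 1) = 1 + 16.5 = 17.5.
Rank 17 is 29 and rank 18 is 30.
Interpolate: 29 + 0.5·(30 − 29) = 29 + 0.5·1 = 29.5.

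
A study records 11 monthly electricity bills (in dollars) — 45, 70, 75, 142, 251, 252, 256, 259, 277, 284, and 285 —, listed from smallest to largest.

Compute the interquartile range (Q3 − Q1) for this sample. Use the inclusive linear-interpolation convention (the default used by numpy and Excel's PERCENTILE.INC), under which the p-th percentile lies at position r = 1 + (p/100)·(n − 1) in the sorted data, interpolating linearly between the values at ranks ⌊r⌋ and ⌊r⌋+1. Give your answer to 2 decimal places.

n = 11.
P25: r = 3.5; ranks 3–4 are 75, 142; interpolating gives 108.5.
P75: r = 8.5; ranks 8–9 are 259, 277; interpolating gives 268.
Difference: 268 − 108.5 = 159.5.

159.50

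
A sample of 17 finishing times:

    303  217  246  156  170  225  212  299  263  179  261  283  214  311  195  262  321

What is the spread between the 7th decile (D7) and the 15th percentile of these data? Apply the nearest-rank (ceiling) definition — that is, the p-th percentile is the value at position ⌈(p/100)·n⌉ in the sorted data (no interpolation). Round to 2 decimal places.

84.00

Sorted: 156, 170, 179, 195, 212, 214, 217, 225, 246, 261, 262, 263, 283, 299, 303, 311, 321.
n = 17.
P15: rank ⌈15/100·17⌉ = 3 → 179.
P70: rank ⌈70/100·17⌉ = 12 → 263.
Difference: 263 − 179 = 84.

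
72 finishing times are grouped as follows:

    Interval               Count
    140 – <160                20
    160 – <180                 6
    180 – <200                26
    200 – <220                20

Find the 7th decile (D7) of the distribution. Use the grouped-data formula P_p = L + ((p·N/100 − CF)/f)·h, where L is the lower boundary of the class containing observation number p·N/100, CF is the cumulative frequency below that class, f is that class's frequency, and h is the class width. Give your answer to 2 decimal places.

N = 72; target position k = 70/100 · 72 = 50.4.
Cumulative frequencies: 20, 26, 52, 72.
Observation 50.4 falls in the class 180 – <200.
L = 180, CF = 26, f = 26, h = 20.
P70 = 180 + ((50.4 − 26)/26)·20 = 180 + 18.7692 = 198.769.

198.77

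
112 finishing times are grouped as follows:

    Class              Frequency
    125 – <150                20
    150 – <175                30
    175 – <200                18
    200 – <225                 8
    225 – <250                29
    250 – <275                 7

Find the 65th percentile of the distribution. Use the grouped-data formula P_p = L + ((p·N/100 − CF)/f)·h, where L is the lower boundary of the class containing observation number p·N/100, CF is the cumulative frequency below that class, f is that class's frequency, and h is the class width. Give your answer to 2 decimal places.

215.00

N = 112; target position k = 65/100 · 112 = 72.8.
Cumulative frequencies: 20, 50, 68, 76, 105, 112.
Observation 72.8 falls in the class 200 – <225.
L = 200, CF = 68, f = 8, h = 25.
P65 = 200 + ((72.8 − 68)/8)·25 = 200 + 15 = 215.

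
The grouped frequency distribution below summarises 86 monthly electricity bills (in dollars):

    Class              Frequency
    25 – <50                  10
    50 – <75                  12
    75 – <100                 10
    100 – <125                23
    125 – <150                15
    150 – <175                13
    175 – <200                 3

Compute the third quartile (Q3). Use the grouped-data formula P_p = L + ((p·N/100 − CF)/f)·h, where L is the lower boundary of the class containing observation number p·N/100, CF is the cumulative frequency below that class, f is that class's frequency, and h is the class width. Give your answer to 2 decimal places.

N = 86; target position k = 75/100 · 86 = 64.5.
Cumulative frequencies: 10, 22, 32, 55, 70, 83, 86.
Observation 64.5 falls in the class 125 – <150.
L = 125, CF = 55, f = 15, h = 25.
P75 = 125 + ((64.5 − 55)/15)·25 = 125 + 15.8333 = 140.833.

140.83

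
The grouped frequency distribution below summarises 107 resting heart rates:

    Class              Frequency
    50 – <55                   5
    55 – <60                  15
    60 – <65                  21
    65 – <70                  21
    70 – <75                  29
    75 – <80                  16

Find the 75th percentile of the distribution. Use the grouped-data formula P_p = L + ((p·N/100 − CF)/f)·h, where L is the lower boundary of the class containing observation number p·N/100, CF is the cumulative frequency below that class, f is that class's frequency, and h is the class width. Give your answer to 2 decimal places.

N = 107; target position k = 75/100 · 107 = 80.25.
Cumulative frequencies: 5, 20, 41, 62, 91, 107.
Observation 80.25 falls in the class 70 – <75.
L = 70, CF = 62, f = 29, h = 5.
P75 = 70 + ((80.25 − 62)/29)·5 = 70 + 3.14655 = 73.1466.

73.15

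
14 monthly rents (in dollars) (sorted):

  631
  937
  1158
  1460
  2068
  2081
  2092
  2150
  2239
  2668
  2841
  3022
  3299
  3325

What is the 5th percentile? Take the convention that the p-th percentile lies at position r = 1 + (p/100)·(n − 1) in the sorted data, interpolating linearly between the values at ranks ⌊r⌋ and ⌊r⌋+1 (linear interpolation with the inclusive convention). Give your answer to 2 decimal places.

829.90

n = 14.
r = 1 + (5/100)·(14 − 1) = 1 + 0.65 = 1.65.
Rank 1 is 631 and rank 2 is 937.
Interpolate: 631 + 0.65·(937 − 631) = 631 + 0.65·306 = 829.9.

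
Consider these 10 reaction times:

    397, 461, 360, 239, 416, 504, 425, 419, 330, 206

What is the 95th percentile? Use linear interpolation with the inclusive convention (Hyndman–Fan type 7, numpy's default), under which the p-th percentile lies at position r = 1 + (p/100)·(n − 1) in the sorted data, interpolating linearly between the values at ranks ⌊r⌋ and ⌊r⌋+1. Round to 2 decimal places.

Sorted: 206, 239, 330, 360, 397, 416, 419, 425, 461, 504.
n = 10.
r = 1 + (95/100)·(10 − 1) = 1 + 8.55 = 9.55.
Rank 9 is 461 and rank 10 is 504.
Interpolate: 461 + 0.55·(504 − 461) = 461 + 0.55·43 = 484.65.

484.65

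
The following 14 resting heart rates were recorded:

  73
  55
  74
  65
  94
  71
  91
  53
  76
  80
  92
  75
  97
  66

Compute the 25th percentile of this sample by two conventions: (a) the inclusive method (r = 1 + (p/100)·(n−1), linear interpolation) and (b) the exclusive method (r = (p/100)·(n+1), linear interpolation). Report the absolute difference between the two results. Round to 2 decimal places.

Sorted: 53, 55, 65, 66, 71, 73, 74, 75, 76, 80, 91, 92, 94, 97.
n = 14.
(a) r = 4.25; between ranks 4 (66) and 5 (71): 67.25.
(b) r = 3.75; between ranks 3 (65) and 4 (66): 65.75.
|67.25 − 65.75| = 1.5.

1.50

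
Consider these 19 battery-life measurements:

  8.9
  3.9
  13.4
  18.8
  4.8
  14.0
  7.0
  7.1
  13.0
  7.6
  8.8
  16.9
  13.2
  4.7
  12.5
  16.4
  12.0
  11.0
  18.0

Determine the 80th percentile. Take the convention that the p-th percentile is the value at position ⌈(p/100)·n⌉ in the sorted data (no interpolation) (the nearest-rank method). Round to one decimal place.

16.4

Sorted: 3.9, 4.7, 4.8, 7.0, 7.1, 7.6, 8.8, 8.9, 11.0, 12.0, 12.5, 13.0, 13.2, 13.4, 14.0, 16.4, 16.9, 18.0, 18.8.
n = 19.
Position = ⌈80/100 · 19⌉ = ⌈15.2⌉ = 16.
The value at rank 16 is 16.4.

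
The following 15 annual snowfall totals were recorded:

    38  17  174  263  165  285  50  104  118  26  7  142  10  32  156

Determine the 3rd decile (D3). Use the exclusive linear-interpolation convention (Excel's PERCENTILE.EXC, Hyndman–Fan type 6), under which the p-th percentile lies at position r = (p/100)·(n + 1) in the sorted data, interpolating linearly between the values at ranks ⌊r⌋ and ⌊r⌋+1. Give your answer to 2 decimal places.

30.80

Sorted: 7, 10, 17, 26, 32, 38, 50, 104, 118, 142, 156, 165, 174, 263, 285.
n = 15.
r = (30/100)·(15 + 1) = 4.8.
Rank 4 is 26 and rank 5 is 32.
Interpolate: 26 + 0.8·(32 − 26) = 26 + 0.8·6 = 30.8.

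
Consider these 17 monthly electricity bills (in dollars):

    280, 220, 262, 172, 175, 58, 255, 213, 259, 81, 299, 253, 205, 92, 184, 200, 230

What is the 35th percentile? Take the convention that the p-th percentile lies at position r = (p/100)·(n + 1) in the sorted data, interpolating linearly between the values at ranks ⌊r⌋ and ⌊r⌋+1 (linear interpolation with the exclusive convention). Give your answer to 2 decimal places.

Sorted: 58, 81, 92, 172, 175, 184, 200, 205, 213, 220, 230, 253, 255, 259, 262, 280, 299.
n = 17.
r = (35/100)·(17 + 1) = 6.3.
Rank 6 is 184 and rank 7 is 200.
Interpolate: 184 + 0.3·(200 − 184) = 184 + 0.3·16 = 188.8.

188.80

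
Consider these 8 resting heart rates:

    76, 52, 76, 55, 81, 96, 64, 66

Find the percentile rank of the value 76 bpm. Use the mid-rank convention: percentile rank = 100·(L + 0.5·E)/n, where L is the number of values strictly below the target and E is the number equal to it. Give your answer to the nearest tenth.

62.5

Sorted: 52, 55, 64, 66, 76, 76, 81, 96.
Count below 76: L = 4; count equal: E = 2; n = 8.
Percentile rank = 100·(4 + 0.5·2)/8 = 100·5/8 = 62.5.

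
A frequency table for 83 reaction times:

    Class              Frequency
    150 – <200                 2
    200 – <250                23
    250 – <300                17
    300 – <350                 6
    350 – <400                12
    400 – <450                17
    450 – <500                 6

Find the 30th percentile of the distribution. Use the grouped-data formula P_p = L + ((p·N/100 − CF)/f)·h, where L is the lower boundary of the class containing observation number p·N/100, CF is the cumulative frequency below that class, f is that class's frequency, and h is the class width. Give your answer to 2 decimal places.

249.78

N = 83; target position k = 30/100 · 83 = 24.9.
Cumulative frequencies: 2, 25, 42, 48, 60, 77, 83.
Observation 24.9 falls in the class 200 – <250.
L = 200, CF = 2, f = 23, h = 50.
P30 = 200 + ((24.9 − 2)/23)·50 = 200 + 49.7826 = 249.783.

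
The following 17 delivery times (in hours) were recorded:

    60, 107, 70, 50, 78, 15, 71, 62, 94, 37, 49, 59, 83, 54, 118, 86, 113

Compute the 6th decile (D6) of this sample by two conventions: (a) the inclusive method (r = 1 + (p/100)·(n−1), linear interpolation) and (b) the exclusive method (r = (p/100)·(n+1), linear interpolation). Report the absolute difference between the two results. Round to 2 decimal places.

Sorted: 15, 37, 49, 50, 54, 59, 60, 62, 70, 71, 78, 83, 86, 94, 107, 113, 118.
n = 17.
(a) r = 10.6; between ranks 10 (71) and 11 (78): 75.2.
(b) r = 10.8; between ranks 10 (71) and 11 (78): 76.6.
|75.2 − 76.6| = 1.4.

1.40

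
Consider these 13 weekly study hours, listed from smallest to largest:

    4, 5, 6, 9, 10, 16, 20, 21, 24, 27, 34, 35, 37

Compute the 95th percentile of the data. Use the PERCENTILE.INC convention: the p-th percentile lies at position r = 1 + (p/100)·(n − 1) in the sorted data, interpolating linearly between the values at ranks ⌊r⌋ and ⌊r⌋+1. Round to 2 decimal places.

n = 13.
r = 1 + (95/100)·(13 − 1) = 1 + 11.4 = 12.4.
Rank 12 is 35 and rank 13 is 37.
Interpolate: 35 + 0.4·(37 − 35) = 35 + 0.4·2 = 35.8.

35.80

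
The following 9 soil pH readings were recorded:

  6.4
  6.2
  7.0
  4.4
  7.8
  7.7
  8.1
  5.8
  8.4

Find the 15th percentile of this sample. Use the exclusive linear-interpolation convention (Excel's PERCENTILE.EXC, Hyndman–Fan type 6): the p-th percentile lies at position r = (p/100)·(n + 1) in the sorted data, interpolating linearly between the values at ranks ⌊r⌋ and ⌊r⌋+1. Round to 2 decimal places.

Sorted: 4.4, 5.8, 6.2, 6.4, 7.0, 7.7, 7.8, 8.1, 8.4.
n = 9.
r = (15/100)·(9 + 1) = 1.5.
Rank 1 is 4.4 and rank 2 is 5.8.
Interpolate: 4.4 + 0.5·(5.8 − 4.4) = 4.4 + 0.5·1.4 = 5.1.

5.10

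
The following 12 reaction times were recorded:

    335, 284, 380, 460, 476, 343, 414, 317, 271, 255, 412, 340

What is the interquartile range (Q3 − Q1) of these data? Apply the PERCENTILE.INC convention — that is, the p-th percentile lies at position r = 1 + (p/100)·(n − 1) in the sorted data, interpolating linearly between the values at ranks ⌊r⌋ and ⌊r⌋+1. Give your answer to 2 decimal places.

103.75

Sorted: 255, 271, 284, 317, 335, 340, 343, 380, 412, 414, 460, 476.
n = 12.
P25: r = 3.75; ranks 3–4 are 284, 317; interpolating gives 308.75.
P75: r = 9.25; ranks 9–10 are 412, 414; interpolating gives 412.5.
Difference: 412.5 − 308.75 = 103.75.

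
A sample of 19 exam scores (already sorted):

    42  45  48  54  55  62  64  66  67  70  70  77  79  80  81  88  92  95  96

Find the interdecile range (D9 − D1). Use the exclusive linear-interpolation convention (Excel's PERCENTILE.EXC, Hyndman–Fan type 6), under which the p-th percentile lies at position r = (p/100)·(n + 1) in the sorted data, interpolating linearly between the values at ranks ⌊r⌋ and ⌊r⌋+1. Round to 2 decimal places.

n = 19.
P10: r = 2 (integer) → 45.
P90: r = 18 (integer) → 95.
Difference: 95 − 45 = 50.

50.00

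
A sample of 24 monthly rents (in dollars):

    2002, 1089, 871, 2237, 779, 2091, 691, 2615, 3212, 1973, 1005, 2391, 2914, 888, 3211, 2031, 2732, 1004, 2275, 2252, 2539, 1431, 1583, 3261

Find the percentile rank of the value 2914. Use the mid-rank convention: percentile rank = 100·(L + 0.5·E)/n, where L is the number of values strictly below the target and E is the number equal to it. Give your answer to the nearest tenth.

Sorted: 691, 779, 871, 888, 1004, 1005, 1089, 1431, 1583, 1973, 2002, 2031, 2091, 2237, 2252, 2275, 2391, 2539, 2615, 2732, 2914, 3211, 3212, 3261.
Count below 2914: L = 20; count equal: E = 1; n = 24.
Percentile rank = 100·(20 + 0.5·1)/24 = 100·20.5/24 = 85.42.

85.4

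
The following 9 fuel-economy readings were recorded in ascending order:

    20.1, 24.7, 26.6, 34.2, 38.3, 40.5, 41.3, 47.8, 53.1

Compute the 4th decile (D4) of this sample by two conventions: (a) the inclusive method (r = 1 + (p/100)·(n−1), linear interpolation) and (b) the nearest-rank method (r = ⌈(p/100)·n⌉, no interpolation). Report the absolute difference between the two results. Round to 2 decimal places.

0.82

n = 9.
(a) r = 4.2; between ranks 4 (34.2) and 5 (38.3): 35.02.
(b) the nearest-rank method: rank 4 → 34.2.
|35.02 − 34.2| = 0.82.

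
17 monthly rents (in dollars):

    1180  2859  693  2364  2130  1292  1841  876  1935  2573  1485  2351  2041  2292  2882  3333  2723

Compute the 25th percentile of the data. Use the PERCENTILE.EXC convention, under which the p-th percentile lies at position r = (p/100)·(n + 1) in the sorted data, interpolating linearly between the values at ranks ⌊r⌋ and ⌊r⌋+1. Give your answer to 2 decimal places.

1388.50

Sorted: 693, 876, 1180, 1292, 1485, 1841, 1935, 2041, 2130, 2292, 2351, 2364, 2573, 2723, 2859, 2882, 3333.
n = 17.
r = (25/100)·(17 + 1) = 4.5.
Rank 4 is 1292 and rank 5 is 1485.
Interpolate: 1292 + 0.5·(1485 − 1292) = 1292 + 0.5·193 = 1388.5.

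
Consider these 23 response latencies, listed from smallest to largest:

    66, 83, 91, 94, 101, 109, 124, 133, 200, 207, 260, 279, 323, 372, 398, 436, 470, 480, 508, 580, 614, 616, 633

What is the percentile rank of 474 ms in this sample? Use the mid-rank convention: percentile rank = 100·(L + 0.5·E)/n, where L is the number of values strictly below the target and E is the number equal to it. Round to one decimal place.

Count below 474: L = 17; count equal: E = 0; n = 23.
Percentile rank = 100·(17 + 0.5·0)/23 = 100·17/23 = 73.91.

73.9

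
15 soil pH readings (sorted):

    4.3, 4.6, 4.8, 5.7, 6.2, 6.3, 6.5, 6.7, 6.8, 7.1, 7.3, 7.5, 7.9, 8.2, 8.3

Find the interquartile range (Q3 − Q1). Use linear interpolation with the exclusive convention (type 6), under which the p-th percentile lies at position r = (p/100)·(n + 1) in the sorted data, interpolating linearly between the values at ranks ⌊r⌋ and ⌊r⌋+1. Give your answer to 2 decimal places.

n = 15.
P25: r = 4 (integer) → 5.7.
P75: r = 12 (integer) → 7.5.
Difference: 7.5 − 5.7 = 1.8.

1.80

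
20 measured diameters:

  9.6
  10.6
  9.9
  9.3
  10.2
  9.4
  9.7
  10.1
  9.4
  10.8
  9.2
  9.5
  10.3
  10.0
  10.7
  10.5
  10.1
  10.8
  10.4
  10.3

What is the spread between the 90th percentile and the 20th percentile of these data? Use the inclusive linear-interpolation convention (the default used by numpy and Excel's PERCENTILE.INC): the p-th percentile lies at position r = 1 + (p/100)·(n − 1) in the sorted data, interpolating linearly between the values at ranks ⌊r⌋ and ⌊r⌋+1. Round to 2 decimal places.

1.23

Sorted: 9.2, 9.3, 9.4, 9.4, 9.5, 9.6, 9.7, 9.9, 10.0, 10.1, 10.1, 10.2, 10.3, 10.3, 10.4, 10.5, 10.6, 10.7, 10.8, 10.8.
n = 20.
P20: r = 4.8; ranks 4–5 are 9.4, 9.5; interpolating gives 9.48.
P90: r = 18.1; ranks 18–19 are 10.7, 10.8; interpolating gives 10.71.
Difference: 10.71 − 9.48 = 1.23.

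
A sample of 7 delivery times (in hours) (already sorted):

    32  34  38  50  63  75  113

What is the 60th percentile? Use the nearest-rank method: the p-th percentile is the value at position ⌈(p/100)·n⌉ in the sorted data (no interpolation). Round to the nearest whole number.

63

n = 7.
Position = ⌈60/100 · 7⌉ = ⌈4.2⌉ = 5.
The value at rank 5 is 63.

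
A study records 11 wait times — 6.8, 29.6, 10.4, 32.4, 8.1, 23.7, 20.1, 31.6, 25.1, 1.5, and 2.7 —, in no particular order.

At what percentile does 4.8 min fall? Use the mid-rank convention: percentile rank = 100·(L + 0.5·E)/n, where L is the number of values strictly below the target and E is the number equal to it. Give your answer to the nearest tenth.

18.2

Sorted: 1.5, 2.7, 6.8, 8.1, 10.4, 20.1, 23.7, 25.1, 29.6, 31.6, 32.4.
Count below 4.8: L = 2; count equal: E = 0; n = 11.
Percentile rank = 100·(2 + 0.5·0)/11 = 100·2/11 = 18.18.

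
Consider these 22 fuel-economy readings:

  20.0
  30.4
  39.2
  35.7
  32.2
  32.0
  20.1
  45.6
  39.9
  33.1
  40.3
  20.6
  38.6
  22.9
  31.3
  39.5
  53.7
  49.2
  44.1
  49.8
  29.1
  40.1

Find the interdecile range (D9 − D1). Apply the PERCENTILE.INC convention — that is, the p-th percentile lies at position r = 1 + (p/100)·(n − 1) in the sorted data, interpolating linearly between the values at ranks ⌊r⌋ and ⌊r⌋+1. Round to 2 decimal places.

Sorted: 20.0, 20.1, 20.6, 22.9, 29.1, 30.4, 31.3, 32.0, 32.2, 33.1, 35.7, 38.6, 39.2, 39.5, 39.9, 40.1, 40.3, 44.1, 45.6, 49.2, 49.8, 53.7.
n = 22.
P10: r = 3.1; ranks 3–4 are 20.6, 22.9; interpolating gives 20.83.
P90: r = 19.9; ranks 19–20 are 45.6, 49.2; interpolating gives 48.84.
Difference: 48.84 − 20.83 = 28.01.

28.01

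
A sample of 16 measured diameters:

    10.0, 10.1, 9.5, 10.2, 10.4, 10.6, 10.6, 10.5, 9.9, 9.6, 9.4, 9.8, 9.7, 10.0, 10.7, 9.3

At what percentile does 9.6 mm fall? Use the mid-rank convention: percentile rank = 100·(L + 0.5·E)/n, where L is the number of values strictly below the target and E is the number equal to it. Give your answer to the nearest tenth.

21.9

Sorted: 9.3, 9.4, 9.5, 9.6, 9.7, 9.8, 9.9, 10.0, 10.0, 10.1, 10.2, 10.4, 10.5, 10.6, 10.6, 10.7.
Count below 9.6: L = 3; count equal: E = 1; n = 16.
Percentile rank = 100·(3 + 0.5·1)/16 = 100·3.5/16 = 21.88.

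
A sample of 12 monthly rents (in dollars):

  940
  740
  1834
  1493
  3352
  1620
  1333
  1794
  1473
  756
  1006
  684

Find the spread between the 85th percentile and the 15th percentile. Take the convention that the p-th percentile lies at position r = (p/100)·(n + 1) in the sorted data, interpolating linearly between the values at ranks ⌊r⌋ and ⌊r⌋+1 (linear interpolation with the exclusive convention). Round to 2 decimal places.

1172.70

Sorted: 684, 740, 756, 940, 1006, 1333, 1473, 1493, 1620, 1794, 1834, 3352.
n = 12.
P15: r = 1.95; ranks 1–2 are 684, 740; interpolating gives 737.2.
P85: r = 11.05; ranks 11–12 are 1834, 3352; interpolating gives 1909.9.
Difference: 1909.9 − 737.2 = 1172.7.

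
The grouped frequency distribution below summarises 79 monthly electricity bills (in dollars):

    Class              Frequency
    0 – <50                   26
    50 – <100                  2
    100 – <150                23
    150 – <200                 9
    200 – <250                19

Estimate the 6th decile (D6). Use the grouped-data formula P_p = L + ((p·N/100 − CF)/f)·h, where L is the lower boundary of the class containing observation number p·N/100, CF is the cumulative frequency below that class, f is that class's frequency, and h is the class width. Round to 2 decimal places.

N = 79; target position k = 60/100 · 79 = 47.4.
Cumulative frequencies: 26, 28, 51, 60, 79.
Observation 47.4 falls in the class 100 – <150.
L = 100, CF = 28, f = 23, h = 50.
P60 = 100 + ((47.4 − 28)/23)·50 = 100 + 42.1739 = 142.174.

142.17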